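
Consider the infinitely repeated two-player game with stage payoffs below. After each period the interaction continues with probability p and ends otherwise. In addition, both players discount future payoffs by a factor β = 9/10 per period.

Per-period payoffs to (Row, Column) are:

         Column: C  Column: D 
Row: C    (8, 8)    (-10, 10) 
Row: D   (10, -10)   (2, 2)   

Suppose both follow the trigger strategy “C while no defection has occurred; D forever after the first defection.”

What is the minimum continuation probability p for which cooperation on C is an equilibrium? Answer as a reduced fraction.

5/18

With continuation probability p and discount β, the effective per-period discount factor is βp.
Grim-trigger IC: βp ≥ (10−8)/(10−2) = 1/4.
So p ≥ (1/4)/(9/10) = 5/18.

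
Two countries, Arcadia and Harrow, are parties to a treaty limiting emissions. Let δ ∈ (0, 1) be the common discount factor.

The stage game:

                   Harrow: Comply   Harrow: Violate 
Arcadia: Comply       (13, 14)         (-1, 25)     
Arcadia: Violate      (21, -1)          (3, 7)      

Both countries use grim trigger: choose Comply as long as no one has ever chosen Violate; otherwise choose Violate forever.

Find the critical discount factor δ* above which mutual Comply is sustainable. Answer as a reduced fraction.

11/18

For Arcadia: deviation gain 21−13 = 8, per-period punishment loss 13−3 = 10. IC gives δ ≥ 8/18 = 4/9.
For Harrow: gain 11, loss 7 per period, so δ ≥ 11/18.
The tighter constraint is Harrow's, so cooperation needs δ ≥ 11/18.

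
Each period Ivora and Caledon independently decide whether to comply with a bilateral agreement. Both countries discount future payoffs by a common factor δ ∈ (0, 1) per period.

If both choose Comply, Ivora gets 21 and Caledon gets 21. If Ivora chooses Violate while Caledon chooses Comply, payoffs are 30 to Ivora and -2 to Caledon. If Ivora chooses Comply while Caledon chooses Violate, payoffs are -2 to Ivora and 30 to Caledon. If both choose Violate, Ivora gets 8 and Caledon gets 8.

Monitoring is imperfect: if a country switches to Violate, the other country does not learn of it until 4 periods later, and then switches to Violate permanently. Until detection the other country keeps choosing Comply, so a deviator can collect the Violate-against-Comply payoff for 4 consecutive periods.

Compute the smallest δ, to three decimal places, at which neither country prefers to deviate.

A deviator earns 30 for 4 periods, then 8 forever; cooperating earns 21 forever. Multiplying the IC by (1−δ):
21 ≥ 30(1−δ^4) + 8δ^4, so 22·δ^4 ≥ 9 and δ^4 ≥ 9/22.
δ ≥ (9/22)^(1/4) ≈ 0.800.

0.800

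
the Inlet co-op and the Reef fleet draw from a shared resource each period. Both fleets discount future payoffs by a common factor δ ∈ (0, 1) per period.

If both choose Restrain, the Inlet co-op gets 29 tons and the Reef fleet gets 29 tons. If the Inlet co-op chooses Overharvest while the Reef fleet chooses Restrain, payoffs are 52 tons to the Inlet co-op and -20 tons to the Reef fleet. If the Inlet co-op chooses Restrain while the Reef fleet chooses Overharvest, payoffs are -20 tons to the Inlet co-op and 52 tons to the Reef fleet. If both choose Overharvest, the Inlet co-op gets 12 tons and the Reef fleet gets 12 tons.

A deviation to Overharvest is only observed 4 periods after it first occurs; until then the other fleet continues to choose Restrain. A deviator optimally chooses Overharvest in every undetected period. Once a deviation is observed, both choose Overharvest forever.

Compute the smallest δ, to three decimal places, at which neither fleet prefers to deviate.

The best deviation is to choose Overharvest for all 4 undetected periods, earning 52 each, then 12 forever once detected.
Deviation value: 52(1−δ^4)/(1−δ) + 12δ^4/(1−δ); cooperation value: 29/(1−δ).
IC: 29 ≥ 52(1−δ^4) + 12δ^4 = 52 − 40δ^4.
So δ^4 ≥ 23/40, giving δ ≥ (23/40)^(1/4) ≈ 0.871.

0.871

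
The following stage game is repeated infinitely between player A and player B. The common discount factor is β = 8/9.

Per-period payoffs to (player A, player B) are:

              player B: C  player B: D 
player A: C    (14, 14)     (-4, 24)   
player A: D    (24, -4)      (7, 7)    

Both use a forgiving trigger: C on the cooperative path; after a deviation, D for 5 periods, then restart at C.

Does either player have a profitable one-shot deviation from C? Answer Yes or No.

IC: β+…+β^5 ≥ (24−14)/(14−7) = 10/7.
At β = 8/9: partial sum = 3.5606 ≥ 1.4286. Cooperation sustainable.

No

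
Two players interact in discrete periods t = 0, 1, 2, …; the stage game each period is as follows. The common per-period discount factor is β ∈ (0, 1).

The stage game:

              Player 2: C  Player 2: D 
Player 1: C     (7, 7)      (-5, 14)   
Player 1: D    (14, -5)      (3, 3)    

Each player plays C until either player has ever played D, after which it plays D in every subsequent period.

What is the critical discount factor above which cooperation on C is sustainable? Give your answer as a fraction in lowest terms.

7/(1−β) ≥ 14 + 3β/(1−β)
7 ≥ 14 − 11β
β ≥ 7/11.

7/11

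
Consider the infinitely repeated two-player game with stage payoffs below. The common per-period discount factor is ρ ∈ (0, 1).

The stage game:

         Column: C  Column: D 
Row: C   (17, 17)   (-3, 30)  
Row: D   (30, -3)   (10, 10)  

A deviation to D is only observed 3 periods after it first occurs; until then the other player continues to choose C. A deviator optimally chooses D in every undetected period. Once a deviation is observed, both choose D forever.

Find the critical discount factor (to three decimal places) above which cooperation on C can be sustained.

Deviating for the 3 undetected periods gains 30−17 = 13 per period over cooperation, then loses 17−10 = 7 per period forever once punishment starts.
Gain: 13(1 + ρ + … + ρ^2); loss: 7·ρ^3/(1−ρ).
No profitable deviation ⇔ 13(1−ρ^3) ≤ 7·ρ^3, i.e. ρ^3 ≥ 13/(13+7) = 13/20.
Hence ρ ≥ (13/20)^(1/3) ≈ 0.866.

0.866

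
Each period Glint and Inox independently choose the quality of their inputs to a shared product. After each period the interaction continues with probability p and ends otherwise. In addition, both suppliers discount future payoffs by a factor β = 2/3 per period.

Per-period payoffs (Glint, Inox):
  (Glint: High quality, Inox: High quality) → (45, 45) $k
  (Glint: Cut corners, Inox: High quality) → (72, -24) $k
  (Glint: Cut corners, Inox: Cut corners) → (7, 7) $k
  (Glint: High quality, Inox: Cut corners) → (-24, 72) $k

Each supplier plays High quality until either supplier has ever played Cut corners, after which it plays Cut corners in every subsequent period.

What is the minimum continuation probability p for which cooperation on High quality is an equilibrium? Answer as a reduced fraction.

81/130

Expected continuation weight on next period's payoff is β·p = 2/3·p, which plays the role of the discount factor.
Cooperation requires 2/3·p ≥ (72−45)/(72−7) = 27/65, hence p ≥ 81/130.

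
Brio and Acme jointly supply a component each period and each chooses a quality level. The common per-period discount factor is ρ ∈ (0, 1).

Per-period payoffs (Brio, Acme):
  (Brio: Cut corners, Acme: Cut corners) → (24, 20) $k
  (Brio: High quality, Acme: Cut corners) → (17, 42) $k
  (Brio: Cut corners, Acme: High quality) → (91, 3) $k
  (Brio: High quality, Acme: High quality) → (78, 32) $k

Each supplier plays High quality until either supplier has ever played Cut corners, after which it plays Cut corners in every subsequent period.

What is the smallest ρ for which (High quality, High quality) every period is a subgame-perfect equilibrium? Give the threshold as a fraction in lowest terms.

5/11

Brio: cooperation gives 78 each period; deviation gives 91 once then 24 forever.
  78/(1−ρ) ≥ 91 + 24ρ/(1−ρ) ⇒ ρ ≥ 13/67.
Acme: cooperation gives 32 each period; deviation gives 42 once then 20 forever.
  ρ ≥ 10/22 = 5/11.
Both must hold, so the binding constraint is Acme's: ρ ≥ 5/11.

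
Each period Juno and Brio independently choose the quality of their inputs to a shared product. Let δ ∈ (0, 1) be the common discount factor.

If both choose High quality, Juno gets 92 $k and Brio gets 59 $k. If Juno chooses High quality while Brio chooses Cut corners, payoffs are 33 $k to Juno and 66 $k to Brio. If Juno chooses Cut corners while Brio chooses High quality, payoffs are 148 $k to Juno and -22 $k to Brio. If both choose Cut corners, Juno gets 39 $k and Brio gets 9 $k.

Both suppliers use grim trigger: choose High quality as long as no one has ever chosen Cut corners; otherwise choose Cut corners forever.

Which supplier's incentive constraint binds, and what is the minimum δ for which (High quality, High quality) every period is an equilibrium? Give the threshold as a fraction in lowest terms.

Juno's threshold: (148−92)/(148−39) = 56/109.
Brio's threshold: (66−59)/(66−9) = 7/57.
56/109 > 7/57, so Juno binds and δ* = 56/109.

Juno; δ ≥ 56/109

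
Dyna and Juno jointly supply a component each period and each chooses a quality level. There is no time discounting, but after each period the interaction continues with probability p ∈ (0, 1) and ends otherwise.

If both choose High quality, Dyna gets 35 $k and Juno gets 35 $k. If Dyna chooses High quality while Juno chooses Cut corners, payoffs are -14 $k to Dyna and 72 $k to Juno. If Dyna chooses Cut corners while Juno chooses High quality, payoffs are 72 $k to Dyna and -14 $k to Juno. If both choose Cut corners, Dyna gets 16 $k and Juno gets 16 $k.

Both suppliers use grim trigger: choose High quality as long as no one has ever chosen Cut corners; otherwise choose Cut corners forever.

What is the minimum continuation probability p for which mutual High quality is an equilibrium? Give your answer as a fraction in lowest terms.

37/56

Expected cooperation value is 35 + p·35 + p²·35 + … = 35/(1−p); deviation gives 72 + p·16/(1−p).
35 ≥ 72(1−p) + 16p ⇒ 56p ≥ 37 ⇒ p ≥ 37/56.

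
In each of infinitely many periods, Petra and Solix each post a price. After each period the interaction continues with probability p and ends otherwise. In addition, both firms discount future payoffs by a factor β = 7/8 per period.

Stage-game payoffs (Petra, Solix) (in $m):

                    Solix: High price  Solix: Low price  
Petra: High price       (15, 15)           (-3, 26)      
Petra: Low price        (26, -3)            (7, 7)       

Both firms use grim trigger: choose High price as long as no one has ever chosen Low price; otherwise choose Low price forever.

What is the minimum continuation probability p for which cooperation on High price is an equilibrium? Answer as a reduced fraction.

With continuation probability p and discount β, the effective per-period discount factor is βp.
Grim-trigger IC: βp ≥ (26−15)/(26−7) = 11/19.
So p ≥ (11/19)/(7/8) = 88/133.

88/133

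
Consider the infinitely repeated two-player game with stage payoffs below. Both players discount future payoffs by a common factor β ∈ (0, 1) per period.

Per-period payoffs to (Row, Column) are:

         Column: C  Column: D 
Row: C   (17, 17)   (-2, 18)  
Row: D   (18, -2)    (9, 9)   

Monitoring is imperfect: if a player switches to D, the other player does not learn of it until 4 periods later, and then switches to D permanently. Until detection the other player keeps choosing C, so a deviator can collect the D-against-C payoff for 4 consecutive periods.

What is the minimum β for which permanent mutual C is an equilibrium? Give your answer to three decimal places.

0.577

Deviating for the 4 undetected periods gains 18−17 = 1 per period over cooperation, then loses 17−9 = 8 per period forever once punishment starts.
Gain: 1(1 + β + … + β^3); loss: 8·β^4/(1−β).
No profitable deviation ⇔ 1(1−β^4) ≤ 8·β^4, i.e. β^4 ≥ 1/(1+8) = 1/9.
Hence β ≥ (1/9)^(1/4) ≈ 0.577.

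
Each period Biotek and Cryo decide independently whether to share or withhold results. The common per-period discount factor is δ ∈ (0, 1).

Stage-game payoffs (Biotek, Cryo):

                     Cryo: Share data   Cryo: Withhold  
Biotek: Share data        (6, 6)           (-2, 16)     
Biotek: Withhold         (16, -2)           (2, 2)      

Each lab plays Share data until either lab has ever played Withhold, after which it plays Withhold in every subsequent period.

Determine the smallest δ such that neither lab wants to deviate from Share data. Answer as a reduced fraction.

5/7

One-period gain from deviating is 16 − 6 = 10. The loss is 6 − 2 = 4 in every subsequent period, with present value 4·δ/(1−δ).
Deviation is unprofitable when 4·δ/(1−δ) ≥ 10, i.e. δ/(1−δ) ≥ 5/2.
Equivalently δ ≥ 10/(10+4) = 5/7.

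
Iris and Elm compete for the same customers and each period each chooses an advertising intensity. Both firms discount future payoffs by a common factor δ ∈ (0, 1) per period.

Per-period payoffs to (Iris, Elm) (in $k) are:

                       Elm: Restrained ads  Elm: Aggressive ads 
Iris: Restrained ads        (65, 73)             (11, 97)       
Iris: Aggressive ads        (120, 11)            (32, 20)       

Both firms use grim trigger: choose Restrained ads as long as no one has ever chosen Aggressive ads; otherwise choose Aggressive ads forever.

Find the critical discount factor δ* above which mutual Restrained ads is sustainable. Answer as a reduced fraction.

Iris's threshold: (120−65)/(120−32) = 5/8.
Elm's threshold: (97−73)/(97−20) = 24/77.
5/8 > 24/77, so Iris binds and δ* = 5/8.

5/8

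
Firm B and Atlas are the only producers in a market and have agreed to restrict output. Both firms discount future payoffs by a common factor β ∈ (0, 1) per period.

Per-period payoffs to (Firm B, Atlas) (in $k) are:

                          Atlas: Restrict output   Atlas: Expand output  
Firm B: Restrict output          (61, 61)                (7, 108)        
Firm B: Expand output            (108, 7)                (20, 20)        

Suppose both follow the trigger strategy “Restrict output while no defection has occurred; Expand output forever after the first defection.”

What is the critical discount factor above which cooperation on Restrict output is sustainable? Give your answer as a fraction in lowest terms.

47/88

One-period gain from deviating is 108 − 61 = 47. The loss is 61 − 20 = 41 in every subsequent period, with present value 41·β/(1−β).
Deviation is unprofitable when 41·β/(1−β) ≥ 47, i.e. β/(1−β) ≥ 47/41.
Equivalently β ≥ 47/(47+41) = 47/88.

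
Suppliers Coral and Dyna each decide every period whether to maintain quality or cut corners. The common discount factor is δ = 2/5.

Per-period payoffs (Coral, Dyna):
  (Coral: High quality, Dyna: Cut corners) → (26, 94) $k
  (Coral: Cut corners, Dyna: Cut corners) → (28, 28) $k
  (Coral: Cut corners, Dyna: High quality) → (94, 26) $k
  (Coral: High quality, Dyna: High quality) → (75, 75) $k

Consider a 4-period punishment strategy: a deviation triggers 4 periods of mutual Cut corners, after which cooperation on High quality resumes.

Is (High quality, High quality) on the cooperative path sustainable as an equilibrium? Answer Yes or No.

Yes

A one-shot deviation gives 94 now, then 28 for 4 periods, then back to 75.
Gain from deviating: (94−75) today; loss: (75−28) in each of the next 4 periods.
No-deviation condition: (75−28)(δ+…+δ^4) ≥ 94−75, i.e. δ+…+δ^4 ≥ 19/47.
At δ = 2/5: δ+…+δ^4 = 0.6496 ≥ 0.4043.
So cooperation is sustainable.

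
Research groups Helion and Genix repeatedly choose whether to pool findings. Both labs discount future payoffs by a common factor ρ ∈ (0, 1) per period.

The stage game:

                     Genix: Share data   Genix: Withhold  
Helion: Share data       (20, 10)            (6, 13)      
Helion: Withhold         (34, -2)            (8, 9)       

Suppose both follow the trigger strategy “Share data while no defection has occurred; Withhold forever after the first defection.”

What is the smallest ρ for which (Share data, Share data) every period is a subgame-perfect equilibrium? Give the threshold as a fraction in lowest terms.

Helion: cooperation gives 20 each period; deviation gives 34 once then 8 forever.
  20/(1−ρ) ≥ 34 + 8ρ/(1−ρ) ⇒ ρ ≥ 14/26 = 7/13.
Genix: cooperation gives 10 each period; deviation gives 13 once then 9 forever.
  ρ ≥ 3/4.
Both must hold, so the binding constraint is Genix's: ρ ≥ 3/4.

3/4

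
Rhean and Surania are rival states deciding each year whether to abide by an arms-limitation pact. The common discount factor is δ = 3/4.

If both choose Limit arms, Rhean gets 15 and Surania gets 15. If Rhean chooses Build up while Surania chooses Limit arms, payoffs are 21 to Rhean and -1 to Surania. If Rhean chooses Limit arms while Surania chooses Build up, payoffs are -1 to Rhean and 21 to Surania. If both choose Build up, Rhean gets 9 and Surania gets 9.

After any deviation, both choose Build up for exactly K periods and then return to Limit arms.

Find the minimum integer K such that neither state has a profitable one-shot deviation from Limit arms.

Need Σ_{k=1}^{K} δ^k ≥ (21−15)/(15−9) = 1.0000 at δ = 3/4.
At K = 1 the sum is 0.7500 < 1.0000; at K = 2 it is 1.3125 ≥ 1.0000.
So the minimum punishment length is K = 2.

2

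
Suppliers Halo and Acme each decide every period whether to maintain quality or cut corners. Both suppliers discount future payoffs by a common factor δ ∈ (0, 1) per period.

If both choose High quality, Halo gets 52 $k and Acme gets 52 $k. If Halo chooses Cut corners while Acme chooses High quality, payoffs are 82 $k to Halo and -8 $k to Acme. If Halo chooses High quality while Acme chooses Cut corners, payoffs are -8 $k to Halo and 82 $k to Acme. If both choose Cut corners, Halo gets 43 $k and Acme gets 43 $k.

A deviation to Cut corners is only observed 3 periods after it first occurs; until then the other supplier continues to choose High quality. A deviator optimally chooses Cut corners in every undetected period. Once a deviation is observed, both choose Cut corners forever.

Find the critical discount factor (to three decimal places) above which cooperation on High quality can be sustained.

The best deviation is to choose Cut corners for all 3 undetected periods, earning 82 each, then 43 forever once detected.
Deviation value: 82(1−δ^3)/(1−δ) + 43δ^3/(1−δ); cooperation value: 52/(1−δ).
IC: 52 ≥ 82(1−δ^3) + 43δ^3 = 82 − 39δ^3.
So δ^3 ≥ 30/39 = 10/13, giving δ ≥ (10/13)^(1/3) ≈ 0.916.

0.916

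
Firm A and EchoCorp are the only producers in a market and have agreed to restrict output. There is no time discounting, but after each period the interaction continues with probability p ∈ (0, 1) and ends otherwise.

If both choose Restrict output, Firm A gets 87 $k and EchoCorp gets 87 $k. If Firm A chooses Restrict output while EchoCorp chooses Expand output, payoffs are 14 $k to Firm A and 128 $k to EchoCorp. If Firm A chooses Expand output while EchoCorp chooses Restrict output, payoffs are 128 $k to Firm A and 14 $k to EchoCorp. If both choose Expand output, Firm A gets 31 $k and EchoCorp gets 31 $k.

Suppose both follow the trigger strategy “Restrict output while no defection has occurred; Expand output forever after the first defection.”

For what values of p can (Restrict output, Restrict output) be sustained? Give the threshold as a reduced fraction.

With no time discounting, the continuation probability p plays the role of the discount factor.
Grim-trigger IC: 87/(1−p) ≥ 128 + 31p/(1−p) ⇒ p ≥ (128−87)/(128−31) = 41/97.

41/97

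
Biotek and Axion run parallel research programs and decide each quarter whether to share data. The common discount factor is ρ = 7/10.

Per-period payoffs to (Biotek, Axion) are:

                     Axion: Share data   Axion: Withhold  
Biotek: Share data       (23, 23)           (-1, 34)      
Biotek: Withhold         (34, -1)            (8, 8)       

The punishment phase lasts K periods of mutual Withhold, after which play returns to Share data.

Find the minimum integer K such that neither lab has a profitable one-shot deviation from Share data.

2

Need Σ_{k=1}^{K} ρ^k ≥ (34−23)/(23−8) = 0.7333 at ρ = 7/10.
At K = 1 the sum is 0.7000 < 0.7333; at K = 2 it is 1.1900 ≥ 0.7333.
So the minimum punishment length is K = 2.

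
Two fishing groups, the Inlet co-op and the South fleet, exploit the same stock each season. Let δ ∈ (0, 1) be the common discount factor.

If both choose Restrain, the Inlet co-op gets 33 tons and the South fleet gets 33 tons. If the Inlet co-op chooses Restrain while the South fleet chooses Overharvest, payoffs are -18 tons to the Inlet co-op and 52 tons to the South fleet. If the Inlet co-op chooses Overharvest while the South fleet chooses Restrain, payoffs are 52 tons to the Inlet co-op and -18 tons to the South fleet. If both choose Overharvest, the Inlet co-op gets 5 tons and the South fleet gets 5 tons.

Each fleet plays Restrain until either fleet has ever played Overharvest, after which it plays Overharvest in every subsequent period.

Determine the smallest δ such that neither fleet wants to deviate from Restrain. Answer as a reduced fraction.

One-period gain from deviating is 52 − 33 = 19. The loss is 33 − 5 = 28 in every subsequent period, with present value 28·δ/(1−δ).
Deviation is unprofitable when 28·δ/(1−δ) ≥ 19, i.e. δ/(1−δ) ≥ 19/28.
Equivalently δ ≥ 19/(19+28) = 19/47.

19/47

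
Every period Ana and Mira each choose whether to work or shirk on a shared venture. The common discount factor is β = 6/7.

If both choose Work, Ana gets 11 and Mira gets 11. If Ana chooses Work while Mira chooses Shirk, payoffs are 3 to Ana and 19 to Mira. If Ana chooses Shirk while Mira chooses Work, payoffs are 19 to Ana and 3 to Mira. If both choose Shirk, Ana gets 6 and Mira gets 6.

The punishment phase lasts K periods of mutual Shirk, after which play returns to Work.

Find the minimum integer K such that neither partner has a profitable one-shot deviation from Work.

No profitable deviation requires (11−6)(β+…+β^K) ≥ 19−11, i.e. β+…+β^K ≥ 8/5 ≈ 1.6000.
With β = 6/7, the partial sums are K=1: 0.8571, K=2: 1.5918, K=3: 2.2216.
K = 3 is the first length at which the sum reaches 1.6000.

3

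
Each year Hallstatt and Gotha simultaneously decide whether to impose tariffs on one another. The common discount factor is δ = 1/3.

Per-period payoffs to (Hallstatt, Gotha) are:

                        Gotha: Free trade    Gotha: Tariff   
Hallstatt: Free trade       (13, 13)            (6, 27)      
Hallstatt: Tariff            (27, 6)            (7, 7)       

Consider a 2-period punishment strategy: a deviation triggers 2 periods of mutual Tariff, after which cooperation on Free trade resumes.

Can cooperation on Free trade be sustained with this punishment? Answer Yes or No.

Comparing payoff streams over the 3 periods until play realigns: cooperate → 13(1+δ+…+δ^2); deviate → 27 + 7(δ+…+δ^2).
Cooperation is sustained iff (13−7)(δ+…+δ^2) ≥ 27−13.
δ+…+δ^2 = 1/3·(1−(1/3)^2)/(1−1/3) = 0.4444, and (27−13)/(13−7) = 2.3333.
0.4444 < 2.3333, so cooperation is not sustainable.

No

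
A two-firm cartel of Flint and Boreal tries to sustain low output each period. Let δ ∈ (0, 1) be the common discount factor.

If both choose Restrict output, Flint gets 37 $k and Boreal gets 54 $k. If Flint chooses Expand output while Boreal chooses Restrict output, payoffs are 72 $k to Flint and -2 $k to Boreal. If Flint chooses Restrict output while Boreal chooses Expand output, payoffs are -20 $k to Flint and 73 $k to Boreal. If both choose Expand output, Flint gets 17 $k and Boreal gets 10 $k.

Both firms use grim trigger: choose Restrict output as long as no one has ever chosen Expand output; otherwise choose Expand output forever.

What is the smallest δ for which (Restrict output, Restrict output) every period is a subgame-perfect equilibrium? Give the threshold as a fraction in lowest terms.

7/11

For Flint: deviation gain 72−37 = 35, per-period punishment loss 37−17 = 20. IC gives δ ≥ 35/55 = 7/11.
For Boreal: gain 19, loss 44 per period, so δ ≥ 19/63.
The tighter constraint is Flint's, so cooperation needs δ ≥ 7/11.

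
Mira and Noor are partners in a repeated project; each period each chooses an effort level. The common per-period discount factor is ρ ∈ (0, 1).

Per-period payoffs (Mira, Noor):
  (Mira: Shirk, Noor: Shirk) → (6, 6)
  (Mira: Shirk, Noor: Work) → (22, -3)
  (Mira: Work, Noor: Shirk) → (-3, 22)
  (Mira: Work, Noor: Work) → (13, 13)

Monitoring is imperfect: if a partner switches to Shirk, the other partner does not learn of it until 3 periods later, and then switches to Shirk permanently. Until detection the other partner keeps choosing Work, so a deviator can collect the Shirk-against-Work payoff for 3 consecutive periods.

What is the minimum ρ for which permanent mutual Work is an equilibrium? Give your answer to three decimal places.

0.825

The best deviation is to choose Shirk for all 3 undetected periods, earning 22 each, then 6 forever once detected.
Deviation value: 22(1−ρ^3)/(1−ρ) + 6ρ^3/(1−ρ); cooperation value: 13/(1−ρ).
IC: 13 ≥ 22(1−ρ^3) + 6ρ^3 = 22 − 16ρ^3.
So ρ^3 ≥ 9/16, giving ρ ≥ (9/16)^(1/3) ≈ 0.825.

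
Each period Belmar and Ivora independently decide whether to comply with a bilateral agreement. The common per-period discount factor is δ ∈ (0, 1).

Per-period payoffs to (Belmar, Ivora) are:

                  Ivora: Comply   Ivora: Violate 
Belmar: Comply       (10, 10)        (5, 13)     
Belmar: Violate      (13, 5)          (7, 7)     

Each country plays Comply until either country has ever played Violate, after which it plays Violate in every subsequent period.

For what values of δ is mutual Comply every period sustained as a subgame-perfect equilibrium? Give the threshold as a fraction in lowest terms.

1/2

10/(1−δ) ≥ 13 + 7δ/(1−δ)
10 ≥ 13 − 6δ
δ ≥ 3/6 = 1/2.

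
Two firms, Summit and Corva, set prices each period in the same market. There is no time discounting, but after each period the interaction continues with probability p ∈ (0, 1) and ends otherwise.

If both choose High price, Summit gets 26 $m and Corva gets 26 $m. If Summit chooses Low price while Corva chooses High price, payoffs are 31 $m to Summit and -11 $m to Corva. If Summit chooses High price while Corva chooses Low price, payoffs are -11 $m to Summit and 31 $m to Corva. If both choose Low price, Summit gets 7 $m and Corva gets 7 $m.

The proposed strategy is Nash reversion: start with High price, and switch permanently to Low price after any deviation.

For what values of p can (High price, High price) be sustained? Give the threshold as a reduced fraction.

With no time discounting, the continuation probability p plays the role of the discount factor.
Grim-trigger IC: 26/(1−p) ≥ 31 + 7p/(1−p) ⇒ p ≥ (31−26)/(31−7) = 5/24.

5/24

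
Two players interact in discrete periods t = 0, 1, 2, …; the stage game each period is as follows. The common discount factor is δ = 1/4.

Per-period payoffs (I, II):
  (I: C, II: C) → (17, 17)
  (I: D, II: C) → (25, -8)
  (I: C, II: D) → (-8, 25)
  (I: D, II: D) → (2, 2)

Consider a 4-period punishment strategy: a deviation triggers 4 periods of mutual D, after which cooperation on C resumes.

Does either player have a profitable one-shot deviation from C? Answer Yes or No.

Yes

Comparing payoff streams over the 5 periods until play realigns: cooperate → 17(1+δ+…+δ^4); deviate → 25 + 2(δ+…+δ^4).
Cooperation is sustained iff (17−2)(δ+…+δ^4) ≥ 25−17.
δ+…+δ^4 = 1/4·(1−(1/4)^4)/(1−1/4) = 0.3320, and (25−17)/(17−2) = 0.5333.
0.3320 < 0.5333, so cooperation is not sustainable.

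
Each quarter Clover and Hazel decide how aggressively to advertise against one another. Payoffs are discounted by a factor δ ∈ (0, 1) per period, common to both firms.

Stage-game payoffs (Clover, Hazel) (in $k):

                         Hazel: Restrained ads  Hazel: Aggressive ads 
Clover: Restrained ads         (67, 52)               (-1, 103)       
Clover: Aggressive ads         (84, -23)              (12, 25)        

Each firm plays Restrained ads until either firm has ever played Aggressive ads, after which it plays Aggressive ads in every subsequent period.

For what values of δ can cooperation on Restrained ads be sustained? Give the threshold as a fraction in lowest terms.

17/26

Clover: cooperation gives 67 each period; deviation gives 84 once then 12 forever.
  67/(1−δ) ≥ 84 + 12δ/(1−δ) ⇒ δ ≥ 17/72.
Hazel: cooperation gives 52 each period; deviation gives 103 once then 25 forever.
  δ ≥ 51/78 = 17/26.
Both must hold, so the binding constraint is Hazel's: δ ≥ 17/26.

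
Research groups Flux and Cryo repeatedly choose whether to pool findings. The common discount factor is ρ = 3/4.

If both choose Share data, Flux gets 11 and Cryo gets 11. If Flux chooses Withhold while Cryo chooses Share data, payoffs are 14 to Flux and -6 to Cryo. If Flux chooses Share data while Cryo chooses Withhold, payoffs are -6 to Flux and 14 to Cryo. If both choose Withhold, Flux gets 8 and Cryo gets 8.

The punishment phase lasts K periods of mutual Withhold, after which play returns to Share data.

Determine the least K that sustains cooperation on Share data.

IC: ρ(1−ρ^K)/(1−ρ) ≥ (14−11)/(11−8) = 1.
With ρ = 3/4: need 1 − ρ^K ≥ 1·(1−3/4)/(3/4), i.e. ρ^K ≤ 0.6667.
Since (3/4)^1 = 0.7500 and (3/4)^2 = 0.5625, the smallest such K is 2.

2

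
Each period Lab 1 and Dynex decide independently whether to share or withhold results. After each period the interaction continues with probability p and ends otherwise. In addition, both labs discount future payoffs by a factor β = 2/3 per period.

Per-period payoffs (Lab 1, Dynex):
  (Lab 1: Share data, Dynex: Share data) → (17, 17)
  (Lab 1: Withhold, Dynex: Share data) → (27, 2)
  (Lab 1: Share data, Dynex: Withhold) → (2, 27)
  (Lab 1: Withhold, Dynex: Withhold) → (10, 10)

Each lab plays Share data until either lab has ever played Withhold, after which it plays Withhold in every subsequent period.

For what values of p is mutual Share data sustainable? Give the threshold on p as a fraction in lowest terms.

15/17

Expected continuation weight on next period's payoff is β·p = 2/3·p, which plays the role of the discount factor.
Cooperation requires 2/3·p ≥ (27−17)/(27−10) = 10/17, hence p ≥ 15/17.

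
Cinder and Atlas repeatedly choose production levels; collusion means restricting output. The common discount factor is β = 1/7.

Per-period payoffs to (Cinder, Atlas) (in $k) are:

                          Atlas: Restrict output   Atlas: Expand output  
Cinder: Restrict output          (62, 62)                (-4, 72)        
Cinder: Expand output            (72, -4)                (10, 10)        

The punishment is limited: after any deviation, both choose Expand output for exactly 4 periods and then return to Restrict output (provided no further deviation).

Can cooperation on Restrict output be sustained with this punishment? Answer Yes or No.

No

Comparing payoff streams over the 5 periods until play realigns: cooperate → 62(1+β+…+β^4); deviate → 72 + 10(β+…+β^4).
Cooperation is sustained iff (62−10)(β+…+β^4) ≥ 72−62.
β+…+β^4 = 1/7·(1−(1/7)^4)/(1−1/7) = 0.1666, and (72−62)/(62−10) = 0.1923.
0.1666 < 0.1923, so cooperation is not sustainable.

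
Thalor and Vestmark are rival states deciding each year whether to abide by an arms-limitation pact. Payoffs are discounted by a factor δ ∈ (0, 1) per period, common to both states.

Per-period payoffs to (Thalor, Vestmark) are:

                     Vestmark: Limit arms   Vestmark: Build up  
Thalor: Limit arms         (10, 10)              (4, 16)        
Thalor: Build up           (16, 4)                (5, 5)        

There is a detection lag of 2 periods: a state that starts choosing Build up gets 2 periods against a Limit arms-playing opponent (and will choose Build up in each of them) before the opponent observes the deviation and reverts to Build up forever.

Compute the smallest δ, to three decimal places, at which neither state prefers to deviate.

Deviating for the 2 undetected periods gains 16−10 = 6 per period over cooperation, then loses 10−5 = 5 per period forever once punishment starts.
Gain: 6(1 + δ + … + δ^1); loss: 5·δ^2/(1−δ).
No profitable deviation ⇔ 6(1−δ^2) ≤ 5·δ^2, i.e. δ^2 ≥ 6/(6+5) = 6/11.
Hence δ ≥ (6/11)^(1/2) ≈ 0.739.

0.739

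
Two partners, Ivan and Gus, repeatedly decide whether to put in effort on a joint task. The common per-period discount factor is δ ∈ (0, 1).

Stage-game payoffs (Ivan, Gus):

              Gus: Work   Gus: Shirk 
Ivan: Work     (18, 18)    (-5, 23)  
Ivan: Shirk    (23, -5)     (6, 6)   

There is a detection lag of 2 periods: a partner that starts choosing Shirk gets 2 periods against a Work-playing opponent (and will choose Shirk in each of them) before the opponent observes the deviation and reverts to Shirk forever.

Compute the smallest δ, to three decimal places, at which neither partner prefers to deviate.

0.542

The best deviation is to choose Shirk for all 2 undetected periods, earning 23 each, then 6 forever once detected.
Deviation value: 23(1−δ^2)/(1−δ) + 6δ^2/(1−δ); cooperation value: 18/(1−δ).
IC: 18 ≥ 23(1−δ^2) + 6δ^2 = 23 − 17δ^2.
So δ^2 ≥ 5/17, giving δ ≥ (5/17)^(1/2) ≈ 0.542.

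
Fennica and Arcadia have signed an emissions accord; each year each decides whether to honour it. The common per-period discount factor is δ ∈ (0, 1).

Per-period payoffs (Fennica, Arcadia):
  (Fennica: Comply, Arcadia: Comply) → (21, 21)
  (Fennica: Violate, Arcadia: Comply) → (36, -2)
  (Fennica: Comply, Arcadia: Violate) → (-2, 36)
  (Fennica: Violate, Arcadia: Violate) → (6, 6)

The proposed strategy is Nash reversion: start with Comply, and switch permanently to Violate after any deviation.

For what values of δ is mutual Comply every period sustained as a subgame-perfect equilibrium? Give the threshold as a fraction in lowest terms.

1/2

Under grim trigger the critical discount factor is (T−C)/(T−P) with T = 36, C = 21, P = 6.
δ* = (36−21)/(36−6) = 15/30 = 1/2.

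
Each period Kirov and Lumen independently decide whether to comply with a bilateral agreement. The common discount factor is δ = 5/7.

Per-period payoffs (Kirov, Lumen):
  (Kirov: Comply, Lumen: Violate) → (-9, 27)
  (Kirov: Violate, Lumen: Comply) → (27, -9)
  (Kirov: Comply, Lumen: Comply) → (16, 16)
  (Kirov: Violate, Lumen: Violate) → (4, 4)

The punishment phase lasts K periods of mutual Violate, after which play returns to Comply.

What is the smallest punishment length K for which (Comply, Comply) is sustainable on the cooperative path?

Need Σ_{k=1}^{K} δ^k ≥ (27−16)/(16−4) = 0.9167 at δ = 5/7.
At K = 1 the sum is 0.7143 < 0.9167; at K = 2 it is 1.2245 ≥ 0.9167.
So the minimum punishment length is K = 2.

2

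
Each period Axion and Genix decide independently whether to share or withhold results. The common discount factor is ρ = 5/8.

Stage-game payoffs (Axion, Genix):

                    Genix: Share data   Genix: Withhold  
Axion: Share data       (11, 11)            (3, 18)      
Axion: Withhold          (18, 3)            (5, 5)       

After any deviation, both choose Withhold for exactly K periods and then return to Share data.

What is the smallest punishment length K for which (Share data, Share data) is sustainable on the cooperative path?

3

IC: ρ(1−ρ^K)/(1−ρ) ≥ (18−11)/(11−5) = 7/6.
With ρ = 5/8: need 1 − ρ^K ≥ 7/6·(1−5/8)/(5/8), i.e. ρ^K ≤ 0.3000.
Since (5/8)^2 = 0.3906 and (5/8)^3 = 0.2441, the smallest such K is 3.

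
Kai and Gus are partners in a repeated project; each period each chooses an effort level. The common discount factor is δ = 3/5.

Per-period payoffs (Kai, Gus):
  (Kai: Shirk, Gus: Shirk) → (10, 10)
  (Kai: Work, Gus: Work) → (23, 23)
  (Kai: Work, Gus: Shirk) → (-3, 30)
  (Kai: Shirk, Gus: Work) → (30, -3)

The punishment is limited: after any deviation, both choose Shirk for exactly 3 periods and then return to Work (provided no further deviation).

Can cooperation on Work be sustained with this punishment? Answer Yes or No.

IC: δ+…+δ^3 ≥ (30−23)/(23−10) = 7/13.
At δ = 3/5: partial sum = 1.1760 ≥ 0.5385. Cooperation sustainable.

Yes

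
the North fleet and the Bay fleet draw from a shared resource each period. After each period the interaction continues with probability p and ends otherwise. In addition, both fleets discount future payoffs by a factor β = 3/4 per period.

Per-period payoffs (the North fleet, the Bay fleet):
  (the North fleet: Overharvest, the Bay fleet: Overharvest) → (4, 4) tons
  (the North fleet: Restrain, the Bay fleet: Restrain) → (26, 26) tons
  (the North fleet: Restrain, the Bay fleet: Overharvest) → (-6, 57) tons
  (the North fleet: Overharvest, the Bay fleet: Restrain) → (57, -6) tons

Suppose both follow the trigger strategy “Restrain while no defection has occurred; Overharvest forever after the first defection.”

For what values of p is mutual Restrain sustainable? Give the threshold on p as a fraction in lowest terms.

Expected continuation weight on next period's payoff is β·p = 3/4·p, which plays the role of the discount factor.
Cooperation requires 3/4·p ≥ (57−26)/(57−4) = 31/53, hence p ≥ 124/159.

124/159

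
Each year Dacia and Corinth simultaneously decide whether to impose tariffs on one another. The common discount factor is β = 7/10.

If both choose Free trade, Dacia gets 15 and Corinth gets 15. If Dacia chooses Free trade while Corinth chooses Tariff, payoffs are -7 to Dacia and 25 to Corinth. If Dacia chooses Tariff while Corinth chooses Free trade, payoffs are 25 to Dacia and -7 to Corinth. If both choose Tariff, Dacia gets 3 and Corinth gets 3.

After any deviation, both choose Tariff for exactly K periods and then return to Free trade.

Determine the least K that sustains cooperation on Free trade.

2

No profitable deviation requires (15−3)(β+…+β^K) ≥ 25−15, i.e. β+…+β^K ≥ 5/6 ≈ 0.8333.
With β = 7/10, the partial sums are K=1: 0.7000, K=2: 1.1900.
K = 2 is the first length at which the sum reaches 0.8333.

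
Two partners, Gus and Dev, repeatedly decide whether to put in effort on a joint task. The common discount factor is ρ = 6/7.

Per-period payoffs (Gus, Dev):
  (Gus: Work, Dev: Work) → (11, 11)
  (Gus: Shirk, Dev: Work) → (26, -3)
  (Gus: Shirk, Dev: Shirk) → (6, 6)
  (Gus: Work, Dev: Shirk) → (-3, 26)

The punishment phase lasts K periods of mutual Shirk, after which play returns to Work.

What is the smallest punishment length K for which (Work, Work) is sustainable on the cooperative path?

IC: ρ(1−ρ^K)/(1−ρ) ≥ (26−11)/(11−6) = 3.
With ρ = 6/7: need 1 − ρ^K ≥ 3·(1−6/7)/(6/7), i.e. ρ^K ≤ 0.5000.
Since (6/7)^4 = 0.5398 and (6/7)^5 = 0.4627, the smallest such K is 5.

5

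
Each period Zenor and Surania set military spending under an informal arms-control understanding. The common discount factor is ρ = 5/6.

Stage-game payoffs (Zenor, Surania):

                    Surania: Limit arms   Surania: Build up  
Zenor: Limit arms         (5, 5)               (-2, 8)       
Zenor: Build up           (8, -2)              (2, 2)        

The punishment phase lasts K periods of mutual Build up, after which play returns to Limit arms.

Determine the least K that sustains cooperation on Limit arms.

2

Need Σ_{k=1}^{K} ρ^k ≥ (8−5)/(5−2) = 1.0000 at ρ = 5/6.
At K = 1 the sum is 0.8333 < 1.0000; at K = 2 it is 1.5278 ≥ 1.0000.
So the minimum punishment length is K = 2.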